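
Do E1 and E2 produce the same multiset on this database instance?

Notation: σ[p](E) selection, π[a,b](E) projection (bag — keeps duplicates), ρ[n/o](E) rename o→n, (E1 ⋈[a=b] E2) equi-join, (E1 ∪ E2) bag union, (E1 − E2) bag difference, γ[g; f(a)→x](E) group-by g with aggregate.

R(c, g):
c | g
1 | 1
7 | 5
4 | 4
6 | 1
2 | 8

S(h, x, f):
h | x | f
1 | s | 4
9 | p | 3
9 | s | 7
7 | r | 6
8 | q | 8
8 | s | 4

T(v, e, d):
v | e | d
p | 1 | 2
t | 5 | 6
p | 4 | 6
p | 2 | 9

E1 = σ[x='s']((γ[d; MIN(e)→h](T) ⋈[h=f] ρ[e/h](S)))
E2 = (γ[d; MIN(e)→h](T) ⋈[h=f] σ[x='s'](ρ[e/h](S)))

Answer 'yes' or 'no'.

E1 stepwise |·|:
  T → 4
  γ[d; MIN(e)→h](T) → 3
  S → 6
  ρ[e/h](S) → 6
  (γ[d; MIN(e)→h](T) ⋈[h=f] ρ[e/h](S)) → 2
  σ[x='s']((γ[d; MIN(e)→h](T) ⋈[h=f] ρ[e/h](S))) → 2
E2 stepwise |·|:
  T → 4
  γ[d; MIN(e)→h](T) → 3
  S → 6
  ρ[e/h](S) → 6
  σ[x='s'](ρ[e/h](S)) → 3
  (γ[d; MIN(e)→h](T) ⋈[h=f] σ[x='s'](ρ[e/h](S))) → 2

E1 and E2 produce the same multiset:
d | h | e | x | f
6 | 4 | 1 | s | 4
6 | 4 | 8 | s | 4

yes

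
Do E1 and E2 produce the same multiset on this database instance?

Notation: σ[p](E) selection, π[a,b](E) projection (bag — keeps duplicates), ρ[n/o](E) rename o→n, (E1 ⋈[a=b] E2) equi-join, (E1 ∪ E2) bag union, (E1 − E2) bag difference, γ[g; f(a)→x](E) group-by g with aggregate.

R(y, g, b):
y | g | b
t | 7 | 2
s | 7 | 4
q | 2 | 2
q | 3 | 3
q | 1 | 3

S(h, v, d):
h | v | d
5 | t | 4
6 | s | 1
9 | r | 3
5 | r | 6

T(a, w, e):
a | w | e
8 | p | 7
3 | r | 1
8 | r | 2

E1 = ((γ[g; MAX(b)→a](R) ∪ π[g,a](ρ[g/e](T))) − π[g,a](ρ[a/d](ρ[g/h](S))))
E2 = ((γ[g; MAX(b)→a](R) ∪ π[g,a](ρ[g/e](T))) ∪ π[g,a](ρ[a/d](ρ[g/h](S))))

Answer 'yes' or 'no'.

E1 per-node cardinality:
  R → 5
  γ[g; MAX(b)→a](R) → 4
  T → 3
  ρ[g/e](T) → 3
  π[g,a](ρ[g/e](T)) → 3
  (γ[g; MAX(b)→a](R) ∪ π[g,a](ρ[g/e](T))) → 7
  S → 4
  ρ[g/h](S) → 4
  ρ[a/d](ρ[g/h](S)) → 4
  π[g,a](ρ[a/d](ρ[g/h](S))) → 4
  ((γ[g; MAX(b)→a](R) ∪ π[g,a](ρ[g/e](T))) − π[g,a](ρ[a/d](ρ[g/h](S)))) → 7
E2 per-node cardinality:
  R → 5
  γ[g; MAX(b)→a](R) → 4
  T → 3
  ρ[g/e](T) → 3
  π[g,a](ρ[g/e](T)) → 3
  (γ[g; MAX(b)→a](R) ∪ π[g,a](ρ[g/e](T))) → 7
  S → 4
  ρ[g/h](S) → 4
  ρ[a/d](ρ[g/h](S)) → 4
  π[g,a](ρ[a/d](ρ[g/h](S))) → 4
  ((γ[g; MAX(b)→a](R) ∪ π[g,a](ρ[g/e](T))) ∪ π[g,a](ρ[a/d](ρ[g/h](S)))) → 11

E1 result:
g | a
1 | 3
1 | 3
2 | 2
2 | 8
3 | 3
7 | 4
7 | 8
E2 result:
g | a
1 | 3
1 | 3
2 | 2
2 | 8
3 | 3
5 | 4
5 | 6
6 | 1
7 | 4
7 | 8
9 | 3
Witness: (6, 1) appears 0× in E1 but 1× in E2.

no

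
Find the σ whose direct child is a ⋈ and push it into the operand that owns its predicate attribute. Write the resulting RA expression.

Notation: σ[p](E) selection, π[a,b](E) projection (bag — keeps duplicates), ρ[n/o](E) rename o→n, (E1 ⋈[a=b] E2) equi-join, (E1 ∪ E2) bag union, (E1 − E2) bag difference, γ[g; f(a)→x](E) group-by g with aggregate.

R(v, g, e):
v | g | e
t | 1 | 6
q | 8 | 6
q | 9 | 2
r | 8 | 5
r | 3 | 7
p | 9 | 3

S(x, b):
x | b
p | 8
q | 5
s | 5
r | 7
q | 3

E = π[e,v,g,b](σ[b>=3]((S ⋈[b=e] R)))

σ filters on b, owned by the left side.
E' = π[e,v,g,b]((σ[b>=3](S) ⋈[b=e] R))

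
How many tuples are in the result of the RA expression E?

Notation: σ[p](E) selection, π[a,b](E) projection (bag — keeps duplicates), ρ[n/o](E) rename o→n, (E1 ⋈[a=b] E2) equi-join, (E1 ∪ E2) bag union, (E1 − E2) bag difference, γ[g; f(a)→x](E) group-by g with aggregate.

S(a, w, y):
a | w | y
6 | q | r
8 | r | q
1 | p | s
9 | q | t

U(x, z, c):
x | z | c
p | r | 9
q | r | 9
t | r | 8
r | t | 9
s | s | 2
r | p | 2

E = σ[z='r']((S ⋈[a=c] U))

Subexpression sizes:
  S → 4
  U → 6
  (S ⋈[a=c] U) → 4
  σ[z='r']((S ⋈[a=c] U)) → 3

|E| = 3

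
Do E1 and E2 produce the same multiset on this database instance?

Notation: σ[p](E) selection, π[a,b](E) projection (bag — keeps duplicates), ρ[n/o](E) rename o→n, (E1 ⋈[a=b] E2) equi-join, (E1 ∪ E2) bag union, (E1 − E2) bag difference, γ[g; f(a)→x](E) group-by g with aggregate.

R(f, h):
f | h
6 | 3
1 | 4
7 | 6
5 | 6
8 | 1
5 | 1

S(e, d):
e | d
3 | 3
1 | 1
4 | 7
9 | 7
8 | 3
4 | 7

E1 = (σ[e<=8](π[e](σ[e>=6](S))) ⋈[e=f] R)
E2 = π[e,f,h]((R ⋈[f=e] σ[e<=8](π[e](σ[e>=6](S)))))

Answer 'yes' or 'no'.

E1 subexpression sizes:
  S → 6
  σ[e>=6](S) → 2
  π[e](σ[e>=6](S)) → 2
  σ[e<=8](π[e](σ[e>=6](S))) → 1
  R → 6
  (σ[e<=8](π[e](σ[e>=6](S))) ⋈[e=f] R) → 1
E2 subexpression sizes:
  R → 6
  S → 6
  σ[e>=6](S) → 2
  π[e](σ[e>=6](S)) → 2
  σ[e<=8](π[e](σ[e>=6](S))) → 1
  (R ⋈[f=e] σ[e<=8](π[e](σ[e>=6](S)))) → 1
  π[e,f,h]((R ⋈[f=e] σ[e<=8](π[e](σ[e>=6](S))))) → 1

E1 and E2 produce the same multiset:
e | f | h
8 | 8 | 1

yes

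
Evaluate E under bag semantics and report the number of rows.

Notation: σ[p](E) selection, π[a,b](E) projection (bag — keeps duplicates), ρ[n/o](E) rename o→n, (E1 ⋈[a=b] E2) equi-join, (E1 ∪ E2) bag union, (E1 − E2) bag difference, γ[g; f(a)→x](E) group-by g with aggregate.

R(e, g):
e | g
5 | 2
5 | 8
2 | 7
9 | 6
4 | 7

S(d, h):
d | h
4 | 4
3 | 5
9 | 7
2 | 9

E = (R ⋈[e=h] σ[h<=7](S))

Subexpression sizes:
  R → 5
  S → 4
  σ[h<=7](S) → 3
  (R ⋈[e=h] σ[h<=7](S)) → 3

|E| = 3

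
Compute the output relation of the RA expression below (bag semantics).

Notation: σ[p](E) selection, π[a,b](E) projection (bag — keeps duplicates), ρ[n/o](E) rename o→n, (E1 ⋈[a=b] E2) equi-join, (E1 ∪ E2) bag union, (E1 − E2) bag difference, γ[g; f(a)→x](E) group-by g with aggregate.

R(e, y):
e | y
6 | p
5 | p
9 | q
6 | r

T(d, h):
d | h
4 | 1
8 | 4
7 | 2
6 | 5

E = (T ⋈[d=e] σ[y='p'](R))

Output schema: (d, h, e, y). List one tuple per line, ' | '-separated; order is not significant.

Row counts bottom-up:
  T → 4
  R → 4
  σ[y='p'](R) → 2
  (T ⋈[d=e] σ[y='p'](R)) → 1

== RESULT ==
d | h | e | y
6 | 5 | 6 | p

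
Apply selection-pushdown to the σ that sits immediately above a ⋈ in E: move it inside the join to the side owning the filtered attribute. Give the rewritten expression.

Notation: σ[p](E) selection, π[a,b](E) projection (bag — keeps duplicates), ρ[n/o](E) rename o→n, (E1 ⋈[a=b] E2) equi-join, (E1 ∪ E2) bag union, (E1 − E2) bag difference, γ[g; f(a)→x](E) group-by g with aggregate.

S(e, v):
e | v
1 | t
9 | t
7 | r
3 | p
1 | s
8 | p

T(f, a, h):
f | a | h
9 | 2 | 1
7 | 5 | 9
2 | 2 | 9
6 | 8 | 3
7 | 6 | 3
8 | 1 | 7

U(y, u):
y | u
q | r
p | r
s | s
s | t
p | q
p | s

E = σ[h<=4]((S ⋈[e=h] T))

σ filters on h, owned by the right side.
E' = (S ⋈[e=h] σ[h<=4](T))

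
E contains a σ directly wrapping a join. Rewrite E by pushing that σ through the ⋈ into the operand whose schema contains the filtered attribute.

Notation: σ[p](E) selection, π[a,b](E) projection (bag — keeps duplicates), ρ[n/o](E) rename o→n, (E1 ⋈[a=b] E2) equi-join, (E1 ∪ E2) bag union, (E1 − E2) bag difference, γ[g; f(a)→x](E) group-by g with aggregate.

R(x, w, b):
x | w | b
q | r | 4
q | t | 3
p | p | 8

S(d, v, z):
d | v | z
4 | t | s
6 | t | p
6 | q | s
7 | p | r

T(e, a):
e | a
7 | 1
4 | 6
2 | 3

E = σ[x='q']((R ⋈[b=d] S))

σ filters on x, owned by the left side.
E' = (σ[x='q'](R) ⋈[b=d] S)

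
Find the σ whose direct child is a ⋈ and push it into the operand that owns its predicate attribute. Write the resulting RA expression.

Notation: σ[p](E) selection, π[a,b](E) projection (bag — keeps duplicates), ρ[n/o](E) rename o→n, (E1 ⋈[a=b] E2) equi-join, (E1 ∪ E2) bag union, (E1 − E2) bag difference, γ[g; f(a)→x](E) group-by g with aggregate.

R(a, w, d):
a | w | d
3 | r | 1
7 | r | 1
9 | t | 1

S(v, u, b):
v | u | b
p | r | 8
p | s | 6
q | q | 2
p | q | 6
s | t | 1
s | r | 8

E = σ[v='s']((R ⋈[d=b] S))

σ filters on v, owned by the right side.
E' = (R ⋈[d=b] σ[v='s'](S))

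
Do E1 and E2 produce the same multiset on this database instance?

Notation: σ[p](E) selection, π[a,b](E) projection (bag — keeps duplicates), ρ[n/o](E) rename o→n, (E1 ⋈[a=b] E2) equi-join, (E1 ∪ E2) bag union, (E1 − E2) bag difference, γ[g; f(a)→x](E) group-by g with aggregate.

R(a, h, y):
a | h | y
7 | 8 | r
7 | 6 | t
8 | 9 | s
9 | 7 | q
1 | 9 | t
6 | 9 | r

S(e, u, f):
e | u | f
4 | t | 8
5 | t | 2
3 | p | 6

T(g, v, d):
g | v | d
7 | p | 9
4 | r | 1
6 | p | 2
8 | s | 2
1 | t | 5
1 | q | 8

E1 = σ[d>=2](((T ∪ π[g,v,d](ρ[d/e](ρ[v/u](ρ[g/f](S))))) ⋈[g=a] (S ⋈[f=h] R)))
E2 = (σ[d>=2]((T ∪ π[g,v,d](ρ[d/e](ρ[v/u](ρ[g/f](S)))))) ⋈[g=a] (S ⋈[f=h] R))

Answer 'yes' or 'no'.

E1 row counts bottom-up:
  T → 6
  S → 3
  ρ[g/f](S) → 3
  ρ[v/u](ρ[g/f](S)) → 3
  ρ[d/e](ρ[v/u](ρ[g/f](S))) → 3
  π[g,v,d](ρ[d/e](ρ[v/u](ρ[g/f](S)))) → 3
  (T ∪ π[g,v,d](ρ[d/e](ρ[v/u](ρ[g/f](S))))) → 9
  S → 3
  R → 6
  (S ⋈[f=h] R) → 2
  ((T ∪ π[g,v,d](ρ[d/e](ρ[v/u](ρ[g/f](S))))) ⋈[g=a] (S ⋈[f=h] R)) → 2
  σ[d>=2](((T ∪ π[g,v,d](ρ[d/e](ρ[v/u](ρ[g/f](S))))) ⋈[g=a] (S ⋈[f=h] R))) → 2
E2 row counts bottom-up:
  T → 6
  S → 3
  ρ[g/f](S) → 3
  ρ[v/u](ρ[g/f](S)) → 3
  ρ[d/e](ρ[v/u](ρ[g/f](S))) → 3
  π[g,v,d](ρ[d/e](ρ[v/u](ρ[g/f](S)))) → 3
  (T ∪ π[g,v,d](ρ[d/e](ρ[v/u](ρ[g/f](S))))) → 9
  σ[d>=2]((T ∪ π[g,v,d](ρ[d/e](ρ[v/u](ρ[g/f](S)))))) → 8
  S → 3
  R → 6
  (S ⋈[f=h] R) → 2
  (σ[d>=2]((T ∪ π[g,v,d](ρ[d/e](ρ[v/u](ρ[g/f](S)))))) ⋈[g=a] (S ⋈[f=h] R)) → 2

E1 and E2 produce the same multiset:
g | v | d | e | u | f | a | h | y
7 | p | 9 | 3 | p | 6 | 7 | 6 | t
7 | p | 9 | 4 | t | 8 | 7 | 8 | r

yes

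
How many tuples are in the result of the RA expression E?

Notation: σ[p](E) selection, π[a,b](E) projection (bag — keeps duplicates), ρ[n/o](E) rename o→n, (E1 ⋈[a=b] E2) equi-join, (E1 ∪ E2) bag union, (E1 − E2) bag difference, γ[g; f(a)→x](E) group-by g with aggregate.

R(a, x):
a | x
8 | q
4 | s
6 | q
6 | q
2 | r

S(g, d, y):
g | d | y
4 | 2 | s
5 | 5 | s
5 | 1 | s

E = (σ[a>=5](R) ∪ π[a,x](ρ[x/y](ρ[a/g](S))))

Per-node cardinality:
  R → 5
  σ[a>=5](R) → 3
  S → 3
  ρ[a/g](S) → 3
  ρ[x/y](ρ[a/g](S)) → 3
  π[a,x](ρ[x/y](ρ[a/g](S))) → 3
  (σ[a>=5](R) ∪ π[a,x](ρ[x/y](ρ[a/g](S)))) → 6

|E| = 6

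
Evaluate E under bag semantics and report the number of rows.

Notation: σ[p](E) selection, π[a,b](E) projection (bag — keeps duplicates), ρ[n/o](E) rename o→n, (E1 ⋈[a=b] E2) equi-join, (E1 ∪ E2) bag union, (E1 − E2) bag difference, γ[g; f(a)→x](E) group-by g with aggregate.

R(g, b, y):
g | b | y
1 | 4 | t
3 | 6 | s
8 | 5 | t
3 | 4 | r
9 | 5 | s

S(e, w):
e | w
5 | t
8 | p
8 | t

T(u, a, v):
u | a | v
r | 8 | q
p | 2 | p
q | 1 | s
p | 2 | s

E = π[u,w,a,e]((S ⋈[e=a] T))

Row counts bottom-up:
  S → 3
  T → 4
  (S ⋈[e=a] T) → 2
  π[u,w,a,e]((S ⋈[e=a] T)) → 2

|E| = 2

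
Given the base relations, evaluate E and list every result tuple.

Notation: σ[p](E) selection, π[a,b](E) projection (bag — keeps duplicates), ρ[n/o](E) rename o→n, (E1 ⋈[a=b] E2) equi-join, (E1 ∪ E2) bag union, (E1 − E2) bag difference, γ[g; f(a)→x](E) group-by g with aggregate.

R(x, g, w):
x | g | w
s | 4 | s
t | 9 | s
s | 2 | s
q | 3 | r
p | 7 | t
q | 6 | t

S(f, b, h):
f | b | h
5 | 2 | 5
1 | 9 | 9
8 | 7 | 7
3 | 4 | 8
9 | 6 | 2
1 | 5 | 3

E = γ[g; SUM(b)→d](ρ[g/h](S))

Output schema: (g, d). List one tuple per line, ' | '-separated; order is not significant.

Row counts bottom-up:
  S → 6
  ρ[g/h](S) → 6
  γ[g; SUM(b)→d](ρ[g/h](S)) → 6

== RESULT ==
g | d
2 | 6
3 | 5
5 | 2
7 | 7
8 | 4
9 | 9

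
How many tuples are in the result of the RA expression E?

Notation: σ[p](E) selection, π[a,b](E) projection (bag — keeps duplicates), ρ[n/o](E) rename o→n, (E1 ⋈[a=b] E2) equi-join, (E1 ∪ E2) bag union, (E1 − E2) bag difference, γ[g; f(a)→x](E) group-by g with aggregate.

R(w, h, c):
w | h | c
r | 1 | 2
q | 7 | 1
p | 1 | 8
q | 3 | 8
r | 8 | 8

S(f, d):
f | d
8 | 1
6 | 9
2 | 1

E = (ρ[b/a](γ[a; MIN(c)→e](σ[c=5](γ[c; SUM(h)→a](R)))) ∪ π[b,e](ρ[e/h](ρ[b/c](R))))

Row counts bottom-up:
  R → 5
  γ[c; SUM(h)→a](R) → 3
  σ[c=5](γ[c; SUM(h)→a](R)) → 0
  γ[a; MIN(c)→e](σ[c=5](γ[c; SUM(h)→a](R))) → 0
  ρ[b/a](γ[a; MIN(c)→e](σ[c=5](γ[c; SUM(h)→a](R)))) → 0
  R → 5
  ρ[b/c](R) → 5
  ρ[e/h](ρ[b/c](R)) → 5
  π[b,e](ρ[e/h](ρ[b/c](R))) → 5
  (ρ[b/a](γ[a; MIN(c)→e](σ[c=5](γ[c; SUM(h)→a](R)))) ∪ π[b,e](ρ[e/h](ρ[b/c](R)))) → 5

|E| = 5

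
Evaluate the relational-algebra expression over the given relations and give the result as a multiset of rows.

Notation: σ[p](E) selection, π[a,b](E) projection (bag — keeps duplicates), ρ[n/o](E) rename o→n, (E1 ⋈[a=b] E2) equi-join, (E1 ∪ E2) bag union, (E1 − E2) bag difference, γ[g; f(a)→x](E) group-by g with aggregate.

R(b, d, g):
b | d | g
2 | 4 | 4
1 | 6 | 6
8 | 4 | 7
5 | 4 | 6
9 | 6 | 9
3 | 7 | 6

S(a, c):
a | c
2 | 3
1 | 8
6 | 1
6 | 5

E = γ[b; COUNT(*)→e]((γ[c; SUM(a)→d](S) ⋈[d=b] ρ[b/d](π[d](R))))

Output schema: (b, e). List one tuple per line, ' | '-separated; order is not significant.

Stepwise |·|:
  S → 4
  γ[c; SUM(a)→d](S) → 4
  R → 6
  π[d](R) → 6
  ρ[b/d](π[d](R)) → 6
  (γ[c; SUM(a)→d](S) ⋈[d=b] ρ[b/d](π[d](R))) → 4
  γ[b; COUNT(*)→e]((γ[c; SUM(a)→d](S) ⋈[d=b] ρ[b/d](π[d](R)))) → 1

== RESULT ==
b | e
6 | 4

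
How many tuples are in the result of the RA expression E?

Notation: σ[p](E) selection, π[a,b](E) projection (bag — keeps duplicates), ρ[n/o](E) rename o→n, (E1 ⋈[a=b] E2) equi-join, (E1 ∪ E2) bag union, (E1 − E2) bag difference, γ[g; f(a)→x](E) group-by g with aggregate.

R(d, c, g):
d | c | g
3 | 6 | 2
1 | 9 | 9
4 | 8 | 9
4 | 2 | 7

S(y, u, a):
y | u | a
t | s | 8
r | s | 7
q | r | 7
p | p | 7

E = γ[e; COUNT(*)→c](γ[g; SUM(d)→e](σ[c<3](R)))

Subexpression sizes:
  R → 4
  σ[c<3](R) → 1
  γ[g; SUM(d)→e](σ[c<3](R)) → 1
  γ[e; COUNT(*)→c](γ[g; SUM(d)→e](σ[c<3](R))) → 1

|E| = 1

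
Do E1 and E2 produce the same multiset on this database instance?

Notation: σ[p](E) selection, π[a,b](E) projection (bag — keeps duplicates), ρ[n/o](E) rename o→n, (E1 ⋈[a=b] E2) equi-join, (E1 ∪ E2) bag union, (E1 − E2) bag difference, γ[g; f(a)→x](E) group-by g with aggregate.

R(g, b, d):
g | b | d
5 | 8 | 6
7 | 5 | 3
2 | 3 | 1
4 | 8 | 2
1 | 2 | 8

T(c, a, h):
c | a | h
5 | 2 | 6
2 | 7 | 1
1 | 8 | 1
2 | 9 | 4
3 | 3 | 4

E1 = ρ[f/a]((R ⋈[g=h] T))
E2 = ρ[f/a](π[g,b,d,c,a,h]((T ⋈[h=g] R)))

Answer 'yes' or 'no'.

E1 stepwise |·|:
  R → 5
  T → 5
  (R ⋈[g=h] T) → 4
  ρ[f/a]((R ⋈[g=h] T)) → 4
E2 stepwise |·|:
  T → 5
  R → 5
  (T ⋈[h=g] R) → 4
  π[g,b,d,c,a,h]((T ⋈[h=g] R)) → 4
  ρ[f/a](π[g,b,d,c,a,h]((T ⋈[h=g] R))) → 4

E1 and E2 produce the same multiset:
g | b | d | c | f | h
1 | 2 | 8 | 1 | 8 | 1
1 | 2 | 8 | 2 | 7 | 1
4 | 8 | 2 | 2 | 9 | 4
4 | 8 | 2 | 3 | 3 | 4

yes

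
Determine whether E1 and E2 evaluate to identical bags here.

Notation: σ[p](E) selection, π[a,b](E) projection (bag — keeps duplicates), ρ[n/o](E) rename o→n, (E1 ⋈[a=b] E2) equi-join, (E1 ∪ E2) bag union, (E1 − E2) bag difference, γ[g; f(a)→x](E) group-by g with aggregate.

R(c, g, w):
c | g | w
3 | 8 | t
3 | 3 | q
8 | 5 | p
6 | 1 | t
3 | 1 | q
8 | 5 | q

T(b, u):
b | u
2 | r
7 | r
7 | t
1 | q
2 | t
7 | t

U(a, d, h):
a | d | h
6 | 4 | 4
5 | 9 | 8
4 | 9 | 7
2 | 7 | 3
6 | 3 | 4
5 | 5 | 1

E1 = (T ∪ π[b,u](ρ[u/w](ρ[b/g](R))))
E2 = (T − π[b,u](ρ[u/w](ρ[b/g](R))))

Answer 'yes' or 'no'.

E1 row counts bottom-up:
  T → 6
  R → 6
  ρ[b/g](R) → 6
  ρ[u/w](ρ[b/g](R)) → 6
  π[b,u](ρ[u/w](ρ[b/g](R))) → 6
  (T ∪ π[b,u](ρ[u/w](ρ[b/g](R)))) → 12
E2 row counts bottom-up:
  T → 6
  R → 6
  ρ[b/g](R) → 6
  ρ[u/w](ρ[b/g](R)) → 6
  π[b,u](ρ[u/w](ρ[b/g](R))) → 6
  (T − π[b,u](ρ[u/w](ρ[b/g](R)))) → 5

E1 result:
b | u
1 | q
1 | q
1 | t
2 | r
2 | t
3 | q
5 | p
5 | q
7 | r
7 | t
7 | t
8 | t
E2 result:
b | u
2 | r
2 | t
7 | r
7 | t
7 | t
Witness: (3, 'q') appears 1× in E1 but 0× in E2.

no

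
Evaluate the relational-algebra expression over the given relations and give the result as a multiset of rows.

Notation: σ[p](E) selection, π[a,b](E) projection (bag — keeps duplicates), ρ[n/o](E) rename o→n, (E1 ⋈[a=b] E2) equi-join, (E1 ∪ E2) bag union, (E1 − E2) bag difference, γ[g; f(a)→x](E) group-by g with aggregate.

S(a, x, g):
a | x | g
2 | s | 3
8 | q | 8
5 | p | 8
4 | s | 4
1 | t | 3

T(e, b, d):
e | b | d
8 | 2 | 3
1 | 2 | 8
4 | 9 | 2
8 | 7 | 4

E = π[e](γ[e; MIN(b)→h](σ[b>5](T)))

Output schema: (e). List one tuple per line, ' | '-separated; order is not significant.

Subexpression sizes:
  T → 4
  σ[b>5](T) → 2
  γ[e; MIN(b)→h](σ[b>5](T)) → 2
  π[e](γ[e; MIN(b)→h](σ[b>5](T))) → 2

== RESULT ==
e
4
8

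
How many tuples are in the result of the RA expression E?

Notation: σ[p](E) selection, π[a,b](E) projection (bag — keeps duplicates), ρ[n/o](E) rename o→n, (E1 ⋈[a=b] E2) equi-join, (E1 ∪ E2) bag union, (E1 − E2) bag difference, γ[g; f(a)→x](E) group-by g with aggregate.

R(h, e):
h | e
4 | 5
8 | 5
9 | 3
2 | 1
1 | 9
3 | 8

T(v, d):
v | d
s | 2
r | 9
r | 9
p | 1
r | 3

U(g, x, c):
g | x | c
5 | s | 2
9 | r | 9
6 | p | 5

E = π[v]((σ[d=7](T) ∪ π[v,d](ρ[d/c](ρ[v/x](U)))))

Row counts bottom-up:
  T → 5
  σ[d=7](T) → 0
  U → 3
  ρ[v/x](U) → 3
  ρ[d/c](ρ[v/x](U)) → 3
  π[v,d](ρ[d/c](ρ[v/x](U))) → 3
  (σ[d=7](T) ∪ π[v,d](ρ[d/c](ρ[v/x](U)))) → 3
  π[v]((σ[d=7](T) ∪ π[v,d](ρ[d/c](ρ[v/x](U))))) → 3

|E| = 3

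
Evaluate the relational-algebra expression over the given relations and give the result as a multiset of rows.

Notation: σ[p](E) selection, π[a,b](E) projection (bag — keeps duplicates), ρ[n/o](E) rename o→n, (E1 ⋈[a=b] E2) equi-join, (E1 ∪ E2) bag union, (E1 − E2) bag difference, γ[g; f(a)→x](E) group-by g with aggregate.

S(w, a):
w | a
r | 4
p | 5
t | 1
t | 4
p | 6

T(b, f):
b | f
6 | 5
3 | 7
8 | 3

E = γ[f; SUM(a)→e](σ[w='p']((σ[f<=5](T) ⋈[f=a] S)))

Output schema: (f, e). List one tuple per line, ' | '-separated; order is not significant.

Stepwise |·|:
  T → 3
  σ[f<=5](T) → 2
  S → 5
  (σ[f<=5](T) ⋈[f=a] S) → 1
  σ[w='p']((σ[f<=5](T) ⋈[f=a] S)) → 1
  γ[f; SUM(a)→e](σ[w='p']((σ[f<=5](T) ⋈[f=a] S))) → 1

== RESULT ==
f | e
5 | 5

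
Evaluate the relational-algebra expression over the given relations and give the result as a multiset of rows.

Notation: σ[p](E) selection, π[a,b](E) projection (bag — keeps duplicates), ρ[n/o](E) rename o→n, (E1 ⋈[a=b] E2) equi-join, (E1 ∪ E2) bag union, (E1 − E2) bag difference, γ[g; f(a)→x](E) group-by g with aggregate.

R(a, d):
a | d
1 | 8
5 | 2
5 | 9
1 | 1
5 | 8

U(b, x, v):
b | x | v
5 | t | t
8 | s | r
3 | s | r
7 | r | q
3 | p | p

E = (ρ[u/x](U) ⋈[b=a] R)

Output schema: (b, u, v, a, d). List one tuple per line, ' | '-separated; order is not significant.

Per-node cardinality:
  U → 5
  ρ[u/x](U) → 5
  R → 5
  (ρ[u/x](U) ⋈[b=a] R) → 3

== RESULT ==
b | u | v | a | d
5 | t | t | 5 | 2
5 | t | t | 5 | 8
5 | t | t | 5 | 9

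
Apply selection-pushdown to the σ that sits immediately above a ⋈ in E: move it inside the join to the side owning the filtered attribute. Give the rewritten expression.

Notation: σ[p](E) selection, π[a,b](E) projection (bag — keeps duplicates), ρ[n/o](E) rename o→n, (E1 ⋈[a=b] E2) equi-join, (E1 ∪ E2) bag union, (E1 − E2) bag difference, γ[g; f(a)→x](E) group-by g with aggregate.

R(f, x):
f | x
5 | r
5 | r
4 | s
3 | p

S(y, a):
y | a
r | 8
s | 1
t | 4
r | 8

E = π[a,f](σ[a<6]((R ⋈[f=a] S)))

σ filters on a, owned by the right side.
E' = π[a,f]((R ⋈[f=a] σ[a<6](S)))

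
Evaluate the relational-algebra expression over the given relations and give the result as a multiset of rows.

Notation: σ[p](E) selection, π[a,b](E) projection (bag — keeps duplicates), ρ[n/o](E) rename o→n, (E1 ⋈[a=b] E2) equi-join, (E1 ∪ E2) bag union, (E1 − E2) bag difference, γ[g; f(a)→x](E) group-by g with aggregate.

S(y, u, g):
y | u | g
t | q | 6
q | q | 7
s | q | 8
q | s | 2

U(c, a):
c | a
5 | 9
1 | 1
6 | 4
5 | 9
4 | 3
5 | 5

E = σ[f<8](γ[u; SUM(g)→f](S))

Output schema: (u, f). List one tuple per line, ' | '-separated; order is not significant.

Per-node cardinality:
  S → 4
  γ[u; SUM(g)→f](S) → 2
  σ[f<8](γ[u; SUM(g)→f](S)) → 1

== RESULT ==
u | f
s | 2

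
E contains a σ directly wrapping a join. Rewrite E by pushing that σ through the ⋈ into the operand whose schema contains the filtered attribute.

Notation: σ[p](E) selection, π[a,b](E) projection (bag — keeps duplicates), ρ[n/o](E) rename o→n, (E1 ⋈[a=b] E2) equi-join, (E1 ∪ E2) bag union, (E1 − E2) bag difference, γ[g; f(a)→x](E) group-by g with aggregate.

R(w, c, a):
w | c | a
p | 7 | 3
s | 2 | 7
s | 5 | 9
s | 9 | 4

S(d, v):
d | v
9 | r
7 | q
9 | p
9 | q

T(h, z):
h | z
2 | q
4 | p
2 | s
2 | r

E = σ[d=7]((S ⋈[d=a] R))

σ filters on d, owned by the left side.
E' = (σ[d=7](S) ⋈[d=a] R)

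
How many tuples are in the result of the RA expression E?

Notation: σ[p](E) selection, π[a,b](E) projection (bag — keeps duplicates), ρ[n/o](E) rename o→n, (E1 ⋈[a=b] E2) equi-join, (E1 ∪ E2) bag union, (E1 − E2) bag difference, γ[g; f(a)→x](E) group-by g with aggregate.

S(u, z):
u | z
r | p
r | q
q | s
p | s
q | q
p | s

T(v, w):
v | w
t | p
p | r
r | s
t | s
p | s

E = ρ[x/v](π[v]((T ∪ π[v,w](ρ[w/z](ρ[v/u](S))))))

Per-node cardinality:
  T → 5
  S → 6
  ρ[v/u](S) → 6
  ρ[w/z](ρ[v/u](S)) → 6
  π[v,w](ρ[w/z](ρ[v/u](S))) → 6
  (T ∪ π[v,w](ρ[w/z](ρ[v/u](S)))) → 11
  π[v]((T ∪ π[v,w](ρ[w/z](ρ[v/u](S))))) → 11
  ρ[x/v](π[v]((T ∪ π[v,w](ρ[w/z](ρ[v/u](S)))))) → 11

|E| = 11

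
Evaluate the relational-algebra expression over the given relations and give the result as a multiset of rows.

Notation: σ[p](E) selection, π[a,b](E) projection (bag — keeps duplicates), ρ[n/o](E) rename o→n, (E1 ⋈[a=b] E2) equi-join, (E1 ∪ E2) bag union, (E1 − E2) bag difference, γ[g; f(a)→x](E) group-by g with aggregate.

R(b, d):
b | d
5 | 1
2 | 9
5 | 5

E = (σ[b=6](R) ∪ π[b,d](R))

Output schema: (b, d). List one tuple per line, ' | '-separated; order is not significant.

Subexpression sizes:
  R → 3
  σ[b=6](R) → 0
  R → 3
  π[b,d](R) → 3
  (σ[b=6](R) ∪ π[b,d](R)) → 3

== RESULT ==
b | d
2 | 9
5 | 1
5 | 5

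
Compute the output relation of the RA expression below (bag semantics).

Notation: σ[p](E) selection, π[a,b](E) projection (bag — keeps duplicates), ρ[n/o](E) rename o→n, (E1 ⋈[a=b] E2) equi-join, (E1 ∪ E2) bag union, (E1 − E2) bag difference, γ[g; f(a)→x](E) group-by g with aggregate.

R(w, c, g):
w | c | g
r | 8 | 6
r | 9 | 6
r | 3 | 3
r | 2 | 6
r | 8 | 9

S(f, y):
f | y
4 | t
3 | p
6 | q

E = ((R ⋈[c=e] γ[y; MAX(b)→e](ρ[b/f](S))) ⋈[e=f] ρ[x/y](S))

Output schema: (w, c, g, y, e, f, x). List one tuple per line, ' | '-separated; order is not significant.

Subexpression sizes:
  R → 5
  S → 3
  ρ[b/f](S) → 3
  γ[y; MAX(b)→e](ρ[b/f](S)) → 3
  (R ⋈[c=e] γ[y; MAX(b)→e](ρ[b/f](S))) → 1
  S → 3
  ρ[x/y](S) → 3
  ((R ⋈[c=e] γ[y; MAX(b)→e](ρ[b/f](S))) ⋈[e=f] ρ[x/y](S)) → 1

== RESULT ==
w | c | g | y | e | f | x
r | 3 | 3 | p | 3 | 3 | p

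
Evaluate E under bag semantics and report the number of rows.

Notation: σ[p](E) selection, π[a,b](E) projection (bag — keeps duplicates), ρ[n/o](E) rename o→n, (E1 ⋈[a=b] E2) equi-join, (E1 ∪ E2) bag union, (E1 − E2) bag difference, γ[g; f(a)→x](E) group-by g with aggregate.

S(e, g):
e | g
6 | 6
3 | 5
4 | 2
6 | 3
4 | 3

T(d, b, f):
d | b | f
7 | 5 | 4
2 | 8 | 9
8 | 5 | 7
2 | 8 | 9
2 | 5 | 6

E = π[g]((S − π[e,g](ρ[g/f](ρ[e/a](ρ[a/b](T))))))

Stepwise |·|:
  S → 5
  T → 5
  ρ[a/b](T) → 5
  ρ[e/a](ρ[a/b](T)) → 5
  ρ[g/f](ρ[e/a](ρ[a/b](T))) → 5
  π[e,g](ρ[g/f](ρ[e/a](ρ[a/b](T)))) → 5
  (S − π[e,g](ρ[g/f](ρ[e/a](ρ[a/b](T))))) → 5
  π[g]((S − π[e,g](ρ[g/f](ρ[e/a](ρ[a/b](T)))))) → 5

|E| = 5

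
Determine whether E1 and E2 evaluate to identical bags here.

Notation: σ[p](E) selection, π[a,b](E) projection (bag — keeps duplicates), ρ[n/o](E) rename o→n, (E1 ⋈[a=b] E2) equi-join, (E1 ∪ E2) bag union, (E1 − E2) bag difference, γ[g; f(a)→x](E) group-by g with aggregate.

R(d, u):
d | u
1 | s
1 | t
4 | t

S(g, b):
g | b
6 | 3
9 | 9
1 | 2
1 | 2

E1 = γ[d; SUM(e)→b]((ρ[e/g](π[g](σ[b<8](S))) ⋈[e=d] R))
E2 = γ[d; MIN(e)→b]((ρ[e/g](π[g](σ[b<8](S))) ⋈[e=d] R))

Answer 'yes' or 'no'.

E1 stepwise |·|:
  S → 4
  σ[b<8](S) → 3
  π[g](σ[b<8](S)) → 3
  ρ[e/g](π[g](σ[b<8](S))) → 3
  R → 3
  (ρ[e/g](π[g](σ[b<8](S))) ⋈[e=d] R) → 4
  γ[d; SUM(e)→b]((ρ[e/g](π[g](σ[b<8](S))) ⋈[e=d] R)) → 1
E2 stepwise |·|:
  S → 4
  σ[b<8](S) → 3
  π[g](σ[b<8](S)) → 3
  ρ[e/g](π[g](σ[b<8](S))) → 3
  R → 3
  (ρ[e/g](π[g](σ[b<8](S))) ⋈[e=d] R) → 4
  γ[d; MIN(e)→b]((ρ[e/g](π[g](σ[b<8](S))) ⋈[e=d] R)) → 1

E1 result:
d | b
1 | 4
E2 result:
d | b
1 | 1
Witness: (1, 1) appears 0× in E1 but 1× in E2.

no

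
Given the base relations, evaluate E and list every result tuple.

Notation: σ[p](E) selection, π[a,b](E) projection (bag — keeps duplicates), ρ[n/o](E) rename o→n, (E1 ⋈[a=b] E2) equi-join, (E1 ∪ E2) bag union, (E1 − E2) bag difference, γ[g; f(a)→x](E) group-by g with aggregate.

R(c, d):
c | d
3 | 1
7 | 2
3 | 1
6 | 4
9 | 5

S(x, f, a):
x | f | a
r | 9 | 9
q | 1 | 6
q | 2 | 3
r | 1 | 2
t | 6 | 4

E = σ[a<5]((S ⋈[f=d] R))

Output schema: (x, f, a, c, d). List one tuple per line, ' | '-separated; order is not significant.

Row counts bottom-up:
  S → 5
  R → 5
  (S ⋈[f=d] R) → 5
  σ[a<5]((S ⋈[f=d] R)) → 3

== RESULT ==
x | f | a | c | d
q | 2 | 3 | 7 | 2
r | 1 | 2 | 3 | 1
r | 1 | 2 | 3 | 1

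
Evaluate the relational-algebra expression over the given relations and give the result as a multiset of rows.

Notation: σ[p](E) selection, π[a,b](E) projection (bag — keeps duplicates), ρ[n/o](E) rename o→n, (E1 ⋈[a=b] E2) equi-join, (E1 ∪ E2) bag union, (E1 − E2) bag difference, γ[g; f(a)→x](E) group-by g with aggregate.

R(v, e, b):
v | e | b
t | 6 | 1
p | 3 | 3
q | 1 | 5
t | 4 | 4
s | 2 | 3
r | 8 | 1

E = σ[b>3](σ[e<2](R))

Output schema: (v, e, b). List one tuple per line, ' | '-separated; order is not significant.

Stepwise |·|:
  R → 6
  σ[e<2](R) → 1
  σ[b>3](σ[e<2](R)) → 1

== RESULT ==
v | e | b
q | 1 | 5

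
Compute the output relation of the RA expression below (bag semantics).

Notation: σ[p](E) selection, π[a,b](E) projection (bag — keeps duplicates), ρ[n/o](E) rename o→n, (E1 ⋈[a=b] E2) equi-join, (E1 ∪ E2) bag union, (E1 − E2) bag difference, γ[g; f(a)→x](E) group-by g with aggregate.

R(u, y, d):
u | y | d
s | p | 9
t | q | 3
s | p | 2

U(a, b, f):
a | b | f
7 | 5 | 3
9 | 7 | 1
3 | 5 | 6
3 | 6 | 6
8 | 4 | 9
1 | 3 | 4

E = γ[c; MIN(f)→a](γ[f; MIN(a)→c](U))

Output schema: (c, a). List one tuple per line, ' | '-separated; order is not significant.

Subexpression sizes:
  U → 6
  γ[f; MIN(a)→c](U) → 5
  γ[c; MIN(f)→a](γ[f; MIN(a)→c](U)) → 5

== RESULT ==
c | a
1 | 4
3 | 6
7 | 3
8 | 9
9 | 1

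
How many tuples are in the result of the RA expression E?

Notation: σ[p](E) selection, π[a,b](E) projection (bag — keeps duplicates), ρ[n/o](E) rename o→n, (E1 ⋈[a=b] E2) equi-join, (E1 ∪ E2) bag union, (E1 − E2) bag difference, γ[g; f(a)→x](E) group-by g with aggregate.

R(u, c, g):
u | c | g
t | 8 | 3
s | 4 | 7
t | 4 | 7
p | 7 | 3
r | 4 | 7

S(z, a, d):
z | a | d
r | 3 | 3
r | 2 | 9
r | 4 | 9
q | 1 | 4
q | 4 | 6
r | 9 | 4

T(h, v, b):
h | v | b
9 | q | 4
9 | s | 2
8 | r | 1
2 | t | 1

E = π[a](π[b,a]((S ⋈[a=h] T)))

Row counts bottom-up:
  S → 6
  T → 4
  (S ⋈[a=h] T) → 3
  π[b,a]((S ⋈[a=h] T)) → 3
  π[a](π[b,a]((S ⋈[a=h] T))) → 3

|E| = 3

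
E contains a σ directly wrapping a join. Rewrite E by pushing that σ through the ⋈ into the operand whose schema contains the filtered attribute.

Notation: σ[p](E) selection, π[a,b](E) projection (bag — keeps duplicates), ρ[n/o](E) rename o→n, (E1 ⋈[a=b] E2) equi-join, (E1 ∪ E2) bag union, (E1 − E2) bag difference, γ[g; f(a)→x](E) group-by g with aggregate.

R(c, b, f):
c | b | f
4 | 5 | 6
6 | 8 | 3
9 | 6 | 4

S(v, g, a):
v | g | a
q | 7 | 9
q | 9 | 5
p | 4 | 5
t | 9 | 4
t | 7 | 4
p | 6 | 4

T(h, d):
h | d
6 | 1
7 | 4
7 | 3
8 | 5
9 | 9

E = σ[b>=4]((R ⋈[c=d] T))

σ filters on b, owned by the left side.
E' = (σ[b>=4](R) ⋈[c=d] T)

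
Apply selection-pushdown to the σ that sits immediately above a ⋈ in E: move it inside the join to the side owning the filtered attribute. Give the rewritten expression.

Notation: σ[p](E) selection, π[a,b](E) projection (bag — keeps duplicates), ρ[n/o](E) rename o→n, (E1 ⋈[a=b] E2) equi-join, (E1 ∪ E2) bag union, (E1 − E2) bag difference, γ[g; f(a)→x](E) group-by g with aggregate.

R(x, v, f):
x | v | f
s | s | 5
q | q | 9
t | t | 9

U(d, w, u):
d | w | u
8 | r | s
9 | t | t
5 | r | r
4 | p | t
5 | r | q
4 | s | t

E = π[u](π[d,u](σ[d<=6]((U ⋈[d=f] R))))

σ filters on d, owned by the left side.
E' = π[u](π[d,u]((σ[d<=6](U) ⋈[d=f] R)))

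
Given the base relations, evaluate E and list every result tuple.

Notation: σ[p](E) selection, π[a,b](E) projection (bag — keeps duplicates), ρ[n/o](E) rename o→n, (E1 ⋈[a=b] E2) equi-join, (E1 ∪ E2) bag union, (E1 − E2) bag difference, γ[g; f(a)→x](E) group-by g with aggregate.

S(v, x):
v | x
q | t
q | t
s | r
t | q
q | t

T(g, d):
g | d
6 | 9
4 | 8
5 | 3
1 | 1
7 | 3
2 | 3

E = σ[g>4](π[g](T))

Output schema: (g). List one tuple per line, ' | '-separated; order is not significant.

Per-node cardinality:
  T → 6
  π[g](T) → 6
  σ[g>4](π[g](T)) → 3

== RESULT ==
g
5
6
7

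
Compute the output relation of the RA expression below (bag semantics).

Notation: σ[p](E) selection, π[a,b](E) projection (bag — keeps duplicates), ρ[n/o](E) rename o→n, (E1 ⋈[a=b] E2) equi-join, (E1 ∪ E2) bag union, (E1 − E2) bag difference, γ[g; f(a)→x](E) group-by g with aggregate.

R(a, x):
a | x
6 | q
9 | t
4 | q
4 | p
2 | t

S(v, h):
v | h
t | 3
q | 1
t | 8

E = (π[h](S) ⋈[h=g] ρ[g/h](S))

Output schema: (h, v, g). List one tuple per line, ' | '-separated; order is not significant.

Per-node cardinality:
  S → 3
  π[h](S) → 3
  S → 3
  ρ[g/h](S) → 3
  (π[h](S) ⋈[h=g] ρ[g/h](S)) → 3

== RESULT ==
h | v | g
1 | q | 1
3 | t | 3
8 | t | 8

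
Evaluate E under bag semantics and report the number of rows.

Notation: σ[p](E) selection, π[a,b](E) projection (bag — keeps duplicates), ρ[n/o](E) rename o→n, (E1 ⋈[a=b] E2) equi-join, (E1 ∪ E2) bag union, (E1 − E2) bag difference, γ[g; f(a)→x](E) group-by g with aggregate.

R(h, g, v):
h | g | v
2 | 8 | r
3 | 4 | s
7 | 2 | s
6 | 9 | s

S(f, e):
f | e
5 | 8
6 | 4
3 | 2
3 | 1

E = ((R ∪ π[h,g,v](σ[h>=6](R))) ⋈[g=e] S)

Row counts bottom-up:
  R → 4
  R → 4
  σ[h>=6](R) → 2
  π[h,g,v](σ[h>=6](R)) → 2
  (R ∪ π[h,g,v](σ[h>=6](R))) → 6
  S → 4
  ((R ∪ π[h,g,v](σ[h>=6](R))) ⋈[g=e] S) → 4

|E| = 4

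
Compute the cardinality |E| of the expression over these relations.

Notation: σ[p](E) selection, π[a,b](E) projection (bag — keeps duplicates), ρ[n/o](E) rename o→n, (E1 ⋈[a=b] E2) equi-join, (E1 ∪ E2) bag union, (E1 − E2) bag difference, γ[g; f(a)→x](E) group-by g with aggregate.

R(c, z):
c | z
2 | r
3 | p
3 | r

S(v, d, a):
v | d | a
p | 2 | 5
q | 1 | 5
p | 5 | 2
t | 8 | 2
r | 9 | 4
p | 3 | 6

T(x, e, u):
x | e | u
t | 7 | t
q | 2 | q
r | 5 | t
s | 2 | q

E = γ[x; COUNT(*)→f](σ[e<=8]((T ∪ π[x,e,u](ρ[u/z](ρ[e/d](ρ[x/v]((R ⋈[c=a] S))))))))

Row counts bottom-up:
  T → 4
  R → 3
  S → 6
  (R ⋈[c=a] S) → 2
  ρ[x/v]((R ⋈[c=a] S)) → 2
  ρ[e/d](ρ[x/v]((R ⋈[c=a] S))) → 2
  ρ[u/z](ρ[e/d](ρ[x/v]((R ⋈[c=a] S)))) → 2
  π[x,e,u](ρ[u/z](ρ[e/d](ρ[x/v]((R ⋈[c=a] S))))) → 2
  (T ∪ π[x,e,u](ρ[u/z](ρ[e/d](ρ[x/v]((R ⋈[c=a] S)))))) → 6
  σ[e<=8]((T ∪ π[x,e,u](ρ[u/z](ρ[e/d](ρ[x/v]((R ⋈[c=a] S))))))) → 6
  γ[x; COUNT(*)→f](σ[e<=8]((T ∪ π[x,e,u](ρ[u/z](ρ[e/d](ρ[x/v]((R ⋈[c=a] S)))))))) → 5

|E| = 5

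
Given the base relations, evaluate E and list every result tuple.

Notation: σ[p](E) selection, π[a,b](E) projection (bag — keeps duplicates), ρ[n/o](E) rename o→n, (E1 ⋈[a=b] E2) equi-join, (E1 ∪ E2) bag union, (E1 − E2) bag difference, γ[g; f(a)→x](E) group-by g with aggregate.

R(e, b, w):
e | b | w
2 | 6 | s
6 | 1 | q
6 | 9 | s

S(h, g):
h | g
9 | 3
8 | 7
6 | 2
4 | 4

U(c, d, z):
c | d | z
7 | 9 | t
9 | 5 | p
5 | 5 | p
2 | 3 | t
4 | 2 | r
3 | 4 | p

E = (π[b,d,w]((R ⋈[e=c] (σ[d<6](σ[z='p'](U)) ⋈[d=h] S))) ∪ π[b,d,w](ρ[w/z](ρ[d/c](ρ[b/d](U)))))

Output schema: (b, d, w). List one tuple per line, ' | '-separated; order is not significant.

Per-node cardinality:
  R → 3
  U → 6
  σ[z='p'](U) → 3
  σ[d<6](σ[z='p'](U)) → 3
  S → 4
  (σ[d<6](σ[z='p'](U)) ⋈[d=h] S) → 1
  (R ⋈[e=c] (σ[d<6](σ[z='p'](U)) ⋈[d=h] S)) → 0
  π[b,d,w]((R ⋈[e=c] (σ[d<6](σ[z='p'](U)) ⋈[d=h] S))) → 0
  U → 6
  ρ[b/d](U) → 6
  ρ[d/c](ρ[b/d](U)) → 6
  ρ[w/z](ρ[d/c](ρ[b/d](U))) → 6
  π[b,d,w](ρ[w/z](ρ[d/c](ρ[b/d](U)))) → 6
  (π[b,d,w]((R ⋈[e=c] (σ[d<6](σ[z='p'](U)) ⋈[d=h] S))) ∪ π[b,d,w](ρ[w/z](ρ[d/c](ρ[b/d](U))))) → 6

== RESULT ==
b | d | w
2 | 4 | r
3 | 2 | t
4 | 3 | p
5 | 5 | p
5 | 9 | p
9 | 7 | t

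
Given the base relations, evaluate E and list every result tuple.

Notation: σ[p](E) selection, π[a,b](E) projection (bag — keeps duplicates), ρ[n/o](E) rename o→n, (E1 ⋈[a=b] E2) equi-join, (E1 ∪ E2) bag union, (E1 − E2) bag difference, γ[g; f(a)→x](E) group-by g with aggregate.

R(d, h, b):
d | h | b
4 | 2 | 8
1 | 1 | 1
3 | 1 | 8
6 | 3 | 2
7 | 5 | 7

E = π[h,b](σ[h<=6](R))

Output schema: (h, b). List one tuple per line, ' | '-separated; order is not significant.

Per-node cardinality:
  R → 5
  σ[h<=6](R) → 5
  π[h,b](σ[h<=6](R)) → 5

== RESULT ==
h | b
1 | 1
1 | 8
2 | 8
3 | 2
5 | 7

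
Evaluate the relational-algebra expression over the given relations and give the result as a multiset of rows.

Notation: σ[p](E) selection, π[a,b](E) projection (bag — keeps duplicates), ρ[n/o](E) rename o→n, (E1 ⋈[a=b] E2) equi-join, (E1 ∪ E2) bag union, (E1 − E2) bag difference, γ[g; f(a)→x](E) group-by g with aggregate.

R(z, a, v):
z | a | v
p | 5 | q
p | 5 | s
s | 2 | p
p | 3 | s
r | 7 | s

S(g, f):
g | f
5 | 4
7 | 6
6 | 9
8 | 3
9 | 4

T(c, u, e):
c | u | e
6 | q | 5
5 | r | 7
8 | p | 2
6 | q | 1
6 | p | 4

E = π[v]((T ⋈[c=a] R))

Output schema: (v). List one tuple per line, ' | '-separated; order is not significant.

Subexpression sizes:
  T → 5
  R → 5
  (T ⋈[c=a] R) → 2
  π[v]((T ⋈[c=a] R)) → 2

== RESULT ==
v
q
s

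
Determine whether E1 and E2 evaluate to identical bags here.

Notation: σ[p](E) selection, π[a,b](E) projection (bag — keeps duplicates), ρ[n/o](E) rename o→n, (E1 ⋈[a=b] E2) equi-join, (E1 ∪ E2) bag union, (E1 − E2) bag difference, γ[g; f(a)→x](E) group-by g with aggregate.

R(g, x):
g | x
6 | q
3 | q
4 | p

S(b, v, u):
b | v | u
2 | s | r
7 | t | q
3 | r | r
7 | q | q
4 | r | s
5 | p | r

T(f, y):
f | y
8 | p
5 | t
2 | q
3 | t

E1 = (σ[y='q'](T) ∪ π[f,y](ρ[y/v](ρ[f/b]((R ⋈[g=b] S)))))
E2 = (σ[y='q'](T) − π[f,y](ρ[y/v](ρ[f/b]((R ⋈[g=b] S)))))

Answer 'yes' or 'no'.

E1 row counts bottom-up:
  T → 4
  σ[y='q'](T) → 1
  R → 3
  S → 6
  (R ⋈[g=b] S) → 2
  ρ[f/b]((R ⋈[g=b] S)) → 2
  ρ[y/v](ρ[f/b]((R ⋈[g=b] S))) → 2
  π[f,y](ρ[y/v](ρ[f/b]((R ⋈[g=b] S)))) → 2
  (σ[y='q'](T) ∪ π[f,y](ρ[y/v](ρ[f/b]((R ⋈[g=b] S))))) → 3
E2 row counts bottom-up:
  T → 4
  σ[y='q'](T) → 1
  R → 3
  S → 6
  (R ⋈[g=b] S) → 2
  ρ[f/b]((R ⋈[g=b] S)) → 2
  ρ[y/v](ρ[f/b]((R ⋈[g=b] S))) → 2
  π[f,y](ρ[y/v](ρ[f/b]((R ⋈[g=b] S)))) → 2
  (σ[y='q'](T) − π[f,y](ρ[y/v](ρ[f/b]((R ⋈[g=b] S))))) → 1

E1 result:
f | y
2 | q
3 | r
4 | r
E2 result:
f | y
2 | q
Witness: (4, 'r') appears 1× in E1 but 0× in E2.

no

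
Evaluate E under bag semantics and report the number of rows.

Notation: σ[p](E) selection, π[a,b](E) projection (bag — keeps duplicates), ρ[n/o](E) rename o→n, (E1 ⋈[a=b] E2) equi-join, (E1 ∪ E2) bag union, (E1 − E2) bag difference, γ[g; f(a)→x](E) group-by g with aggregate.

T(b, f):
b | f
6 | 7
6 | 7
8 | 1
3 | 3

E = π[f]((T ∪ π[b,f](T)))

Stepwise |·|:
  T → 4
  T → 4
  π[b,f](T) → 4
  (T ∪ π[b,f](T)) → 8
  π[f]((T ∪ π[b,f](T))) → 8

|E| = 8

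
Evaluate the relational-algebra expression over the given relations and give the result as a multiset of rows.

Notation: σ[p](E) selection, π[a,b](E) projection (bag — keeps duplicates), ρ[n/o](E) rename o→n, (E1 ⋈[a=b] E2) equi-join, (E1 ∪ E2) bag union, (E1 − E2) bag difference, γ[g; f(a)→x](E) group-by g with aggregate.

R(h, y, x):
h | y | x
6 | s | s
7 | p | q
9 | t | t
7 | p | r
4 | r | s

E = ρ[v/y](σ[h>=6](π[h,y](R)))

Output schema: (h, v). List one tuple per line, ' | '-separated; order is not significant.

Row counts bottom-up:
  R → 5
  π[h,y](R) → 5
  σ[h>=6](π[h,y](R)) → 4
  ρ[v/y](σ[h>=6](π[h,y](R))) → 4

== RESULT ==
h | v
6 | s
7 | p
7 | p
9 | t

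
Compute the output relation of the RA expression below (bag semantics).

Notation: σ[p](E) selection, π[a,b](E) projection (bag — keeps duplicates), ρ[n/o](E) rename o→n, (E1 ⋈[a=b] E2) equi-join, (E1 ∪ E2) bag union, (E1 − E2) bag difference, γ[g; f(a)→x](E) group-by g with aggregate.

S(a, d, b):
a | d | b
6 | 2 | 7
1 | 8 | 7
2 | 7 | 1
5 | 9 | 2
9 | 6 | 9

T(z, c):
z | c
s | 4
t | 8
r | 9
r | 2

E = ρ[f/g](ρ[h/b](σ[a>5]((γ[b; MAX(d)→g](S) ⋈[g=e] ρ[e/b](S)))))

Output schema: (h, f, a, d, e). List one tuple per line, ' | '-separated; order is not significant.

Row counts bottom-up:
  S → 5
  γ[b; MAX(d)→g](S) → 4
  S → 5
  ρ[e/b](S) → 5
  (γ[b; MAX(d)→g](S) ⋈[g=e] ρ[e/b](S)) → 3
  σ[a>5]((γ[b; MAX(d)→g](S) ⋈[g=e] ρ[e/b](S))) → 2
  ρ[h/b](σ[a>5]((γ[b; MAX(d)→g](S) ⋈[g=e] ρ[e/b](S)))) → 2
  ρ[f/g](ρ[h/b](σ[a>5]((γ[b; MAX(d)→g](S) ⋈[g=e] ρ[e/b](S))))) → 2

== RESULT ==
h | f | a | d | e
1 | 7 | 6 | 2 | 7
2 | 9 | 9 | 6 | 9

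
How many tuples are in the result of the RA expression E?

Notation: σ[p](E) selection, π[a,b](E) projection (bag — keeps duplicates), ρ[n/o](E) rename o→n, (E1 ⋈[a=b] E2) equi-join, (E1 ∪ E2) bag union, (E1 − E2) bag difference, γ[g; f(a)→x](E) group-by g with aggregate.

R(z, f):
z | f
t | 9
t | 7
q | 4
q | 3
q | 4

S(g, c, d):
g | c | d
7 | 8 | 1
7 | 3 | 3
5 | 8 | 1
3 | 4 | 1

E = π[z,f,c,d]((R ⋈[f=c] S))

Stepwise |·|:
  R → 5
  S → 4
  (R ⋈[f=c] S) → 3
  π[z,f,c,d]((R ⋈[f=c] S)) → 3

|E| = 3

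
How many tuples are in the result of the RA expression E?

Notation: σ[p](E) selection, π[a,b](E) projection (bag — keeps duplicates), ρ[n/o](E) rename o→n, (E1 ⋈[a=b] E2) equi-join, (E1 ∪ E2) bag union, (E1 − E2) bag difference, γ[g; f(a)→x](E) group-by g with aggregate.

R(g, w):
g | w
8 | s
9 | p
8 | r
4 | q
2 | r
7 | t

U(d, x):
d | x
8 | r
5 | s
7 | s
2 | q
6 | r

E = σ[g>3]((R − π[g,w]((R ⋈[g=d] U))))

Per-node cardinality:
  R → 6
  R → 6
  U → 5
  (R ⋈[g=d] U) → 4
  π[g,w]((R ⋈[g=d] U)) → 4
  (R − π[g,w]((R ⋈[g=d] U))) → 2
  σ[g>3]((R − π[g,w]((R ⋈[g=d] U)))) → 2

|E| = 2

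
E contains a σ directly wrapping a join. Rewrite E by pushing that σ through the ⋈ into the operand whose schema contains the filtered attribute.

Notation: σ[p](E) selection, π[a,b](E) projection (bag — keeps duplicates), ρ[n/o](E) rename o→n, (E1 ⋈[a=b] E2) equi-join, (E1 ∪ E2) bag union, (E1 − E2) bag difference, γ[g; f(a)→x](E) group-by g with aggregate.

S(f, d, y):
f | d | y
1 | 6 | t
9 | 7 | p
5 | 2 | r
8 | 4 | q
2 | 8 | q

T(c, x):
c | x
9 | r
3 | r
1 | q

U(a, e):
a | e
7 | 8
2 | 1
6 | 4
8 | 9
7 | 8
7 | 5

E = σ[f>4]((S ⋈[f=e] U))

σ filters on f, owned by the left side.
E' = (σ[f>4](S) ⋈[f=e] U)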